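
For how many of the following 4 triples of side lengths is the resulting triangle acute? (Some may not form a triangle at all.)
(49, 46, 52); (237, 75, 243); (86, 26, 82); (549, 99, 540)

(49,46,52): 46²+49² = 4517 > 2704 = 52² → acute
(237,75,243): 75²+237² = 61794 > 59049 = 243² → acute
(86,26,82): 26²+82² = 7400 > 7396 = 86² → acute
(549,99,540): 99²+540² = 301401 = 549² → right
3 of the 4 are acute.

3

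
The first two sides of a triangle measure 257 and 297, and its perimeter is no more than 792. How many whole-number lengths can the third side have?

Triangle inequality: 40 < x < 554. Perimeter ≤ 792 gives x ≤ 792 − 257 − 297 = 238.
So 40 < x ≤ 238; integers 41 through 238: 198 values.

198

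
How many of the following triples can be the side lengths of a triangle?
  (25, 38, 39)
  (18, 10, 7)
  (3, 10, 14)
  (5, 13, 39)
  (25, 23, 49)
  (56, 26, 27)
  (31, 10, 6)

1

(25,38,39): 25+38 > 39 → valid
(7,10,18): 7+10 ≤ 18 → not valid
(3,10,14): 3+10 ≤ 14 → not valid
(5,13,39): 5+13 ≤ 39 → not valid
(23,25,49): 23+25 ≤ 49 → not valid
(26,27,56): 26+27 ≤ 56 → not valid
(6,10,31): 6+10 ≤ 31 → not valid
1 of the 7 triples forms a triangle.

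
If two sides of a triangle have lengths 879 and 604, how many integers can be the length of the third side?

1207

The third side lies in the open interval (275, 1483).
Integers from 276 to 1482 inclusive: 1482 − 276 + 1 = 1207.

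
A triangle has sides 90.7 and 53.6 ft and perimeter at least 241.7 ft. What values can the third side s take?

97.4 ≤ s < 144.3

Triangle inequality alone gives 37.1 < s < 144.3.
The perimeter condition gives s ≥ 241.7 − 90.7 − 53.6 = 97.4.
Intersecting the two: 97.4 ≤ s < 144.3.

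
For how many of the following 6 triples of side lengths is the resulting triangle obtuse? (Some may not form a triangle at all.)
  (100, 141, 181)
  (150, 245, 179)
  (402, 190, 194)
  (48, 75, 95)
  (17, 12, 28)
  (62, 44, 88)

5

(100,141,181): 100²+141² = 29881 < 32761 = 181² → obtuse
(150,245,179): 150²+179² = 54541 < 60025 = 245² → obtuse
(402,190,194): 190+194 ≤ 402, not a triangle
(48,75,95): 48²+75² = 7929 < 9025 = 95² → obtuse
(17,12,28): 12²+17² = 433 < 784 = 28² → obtuse
(62,44,88): 44²+62² = 5780 < 7744 = 88² → obtuse
5 of the 6 are obtuse.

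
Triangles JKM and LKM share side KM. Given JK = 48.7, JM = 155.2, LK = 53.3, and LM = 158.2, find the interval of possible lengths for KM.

From triangle JKM: |48.7 − 155.2| < KM < 48.7 + 155.2, i.e. 106.5 < KM < 203.9.
From triangle LKM: 104.9 < KM < 211.5.
Both must hold, so KM lies in the intersection.

106.5 < KM < 203.9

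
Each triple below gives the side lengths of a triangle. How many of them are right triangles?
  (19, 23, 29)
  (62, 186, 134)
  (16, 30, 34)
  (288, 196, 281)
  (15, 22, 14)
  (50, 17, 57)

1

(19,23,29): 19²+23² = 890 > 841 = 29² → acute
(62,186,134): 62²+134² = 21800 < 34596 = 186² → obtuse
(16,30,34): 16²+30² = 1156 = 34² → right
(288,196,281): 196²+281² = 117377 > 82944 = 288² → acute
(15,22,14): 14²+15² = 421 < 484 = 22² → obtuse
(50,17,57): 17²+50² = 2789 < 3249 = 57² → obtuse
1 of the 6 is right.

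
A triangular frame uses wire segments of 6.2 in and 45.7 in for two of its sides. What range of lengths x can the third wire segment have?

39.5 < x < 51.9

By the triangle inequality, x must be less than 6.2 + 45.7 = 51.9 and greater than |6.2 − 45.7| = 39.5.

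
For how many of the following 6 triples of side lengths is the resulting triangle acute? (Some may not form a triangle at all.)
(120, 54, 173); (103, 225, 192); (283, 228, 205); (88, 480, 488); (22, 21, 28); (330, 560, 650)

2

(120,54,173): 54²+120² = 17316 < 29929 = 173² → obtuse
(103,225,192): 103²+192² = 47473 < 50625 = 225² → obtuse
(283,228,205): 205²+228² = 94009 > 80089 = 283² → acute
(88,480,488): 88²+480² = 238144 = 488² → right
(22,21,28): 21²+22² = 925 > 784 = 28² → acute
(330,560,650): 330²+560² = 422500 = 650² → right
2 of the 6 are acute.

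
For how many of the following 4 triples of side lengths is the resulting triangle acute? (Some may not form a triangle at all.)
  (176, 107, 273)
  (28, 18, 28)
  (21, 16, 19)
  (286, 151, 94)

(176,107,273): 107²+176² = 42425 < 74529 = 273² → obtuse
(28,18,28): 18²+28² = 1108 > 784 = 28² → acute
(21,16,19): 16²+19² = 617 > 441 = 21² → acute
(286,151,94): 94+151 ≤ 286, not a triangle
2 of the 4 are acute.

2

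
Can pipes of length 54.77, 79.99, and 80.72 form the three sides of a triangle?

The longest side is 80.72, and the other two sum to 134.76.
Since 134.76 > 80.72, the triangle inequality holds.

Yes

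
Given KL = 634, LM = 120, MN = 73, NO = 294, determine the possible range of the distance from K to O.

The maximum is all hops collinear in one direction: 634 + 120 + 73 + 294 = 1121.
The longest hop is 634; the others sum to 487. Folding the others back against it leaves at least 634 − 487 = 147.

147 ≤ KO ≤ 1121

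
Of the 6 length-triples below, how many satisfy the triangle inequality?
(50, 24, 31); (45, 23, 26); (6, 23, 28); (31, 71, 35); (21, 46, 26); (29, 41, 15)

(24,31,50): 24+31 > 50 → valid
(23,26,45): 23+26 > 45 → valid
(6,23,28): 6+23 > 28 → valid
(31,35,71): 31+35 ≤ 71 → not valid
(21,26,46): 21+26 > 46 → valid
(15,29,41): 15+29 > 41 → valid
5 of the 6 triples form a triangle.

5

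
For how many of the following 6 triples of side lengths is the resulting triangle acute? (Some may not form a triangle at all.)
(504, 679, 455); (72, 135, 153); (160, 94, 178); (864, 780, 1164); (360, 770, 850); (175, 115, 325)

(504,679,455): 455²+504² = 461041 = 679² → right
(72,135,153): 72²+135² = 23409 = 153² → right
(160,94,178): 94²+160² = 34436 > 31684 = 178² → acute
(864,780,1164): 780²+864² = 1354896 = 1164² → right
(360,770,850): 360²+770² = 722500 = 850² → right
(175,115,325): 115+175 ≤ 325, not a triangle
1 of the 6 is acute.

1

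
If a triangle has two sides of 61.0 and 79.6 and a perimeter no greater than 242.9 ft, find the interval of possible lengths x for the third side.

Triangle inequality alone gives 18.6 < x < 140.6.
The perimeter condition gives x ≤ 242.9 − 61.0 − 79.6 = 102.3.
Intersecting the two: 18.6 < x ≤ 102.3.

18.6 < x ≤ 102.3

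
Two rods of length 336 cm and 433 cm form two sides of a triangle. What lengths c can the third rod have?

97 < c < 769 (cm)

By the triangle inequality, c must be less than 336 + 433 = 769 and greater than |336 − 433| = 97.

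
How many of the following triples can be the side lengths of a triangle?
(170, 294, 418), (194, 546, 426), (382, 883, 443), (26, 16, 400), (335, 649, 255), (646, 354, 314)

(170,294,418): 170+294 > 418 → valid
(194,426,546): 194+426 > 546 → valid
(382,443,883): 382+443 ≤ 883 → not valid
(16,26,400): 16+26 ≤ 400 → not valid
(255,335,649): 255+335 ≤ 649 → not valid
(314,354,646): 314+354 > 646 → valid
3 of the 6 triples form a triangle.

3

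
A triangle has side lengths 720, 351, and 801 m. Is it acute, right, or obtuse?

Compare the square of the longest side to the sum of squares of the other two: 351² + 720² = 641601 = 801².

right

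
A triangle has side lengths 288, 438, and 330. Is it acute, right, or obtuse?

right

Compare the square of the longest side to the sum of squares of the other two: 288² + 330² = 191844 = 438².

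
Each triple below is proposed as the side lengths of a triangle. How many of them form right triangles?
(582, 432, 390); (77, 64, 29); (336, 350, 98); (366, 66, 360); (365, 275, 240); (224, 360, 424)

(582,432,390): 390²+432² = 338724 = 582² → right
(77,64,29): 29²+64² = 4937 < 5929 = 77² → obtuse
(336,350,98): 98²+336² = 122500 = 350² → right
(366,66,360): 66²+360² = 133956 = 366² → right
(365,275,240): 240²+275² = 133225 = 365² → right
(224,360,424): 224²+360² = 179776 = 424² → right
5 of the 6 are right.

5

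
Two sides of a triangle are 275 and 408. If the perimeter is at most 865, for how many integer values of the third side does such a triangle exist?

49

Triangle inequality: 133 < x < 683. Perimeter ≤ 865 gives x ≤ 865 − 275 − 408 = 182.
So 133 < x ≤ 182; integers 134 through 182: 49 values.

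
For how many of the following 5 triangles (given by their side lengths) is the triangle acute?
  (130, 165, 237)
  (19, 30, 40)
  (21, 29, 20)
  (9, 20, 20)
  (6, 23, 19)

(130,165,237): 130²+165² = 44125 < 56169 = 237² → obtuse
(19,30,40): 19²+30² = 1261 < 1600 = 40² → obtuse
(21,29,20): 20²+21² = 841 = 29² → right
(9,20,20): 9²+20² = 481 > 400 = 20² → acute
(6,23,19): 6²+19² = 397 < 529 = 23² → obtuse
1 of the 5 is acute.

1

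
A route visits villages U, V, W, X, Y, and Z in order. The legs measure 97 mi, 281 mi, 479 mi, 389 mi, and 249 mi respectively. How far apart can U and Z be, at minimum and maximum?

The maximum is all hops collinear in one direction: 97 + 281 + 479 + 389 + 249 = 1495.
The longest hop is 479; the others sum to 1016. Since 479 ≤ 1016, the path can fold back on itself completely, so the minimum distance is 0.

0 ≤ UZ ≤ 1495 mi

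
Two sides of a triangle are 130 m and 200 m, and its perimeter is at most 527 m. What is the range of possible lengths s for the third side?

Triangle inequality alone gives 70 < s < 330.
The perimeter condition gives s ≤ 527 − 130 − 200 = 197.
Intersecting the two: 70 < s ≤ 197.

70 < s ≤ 197 m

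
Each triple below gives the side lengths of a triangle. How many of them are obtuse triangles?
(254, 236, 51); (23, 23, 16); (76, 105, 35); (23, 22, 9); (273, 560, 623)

2

(254,236,51): 51²+236² = 58297 < 64516 = 254² → obtuse
(23,23,16): 16²+23² = 785 > 529 = 23² → acute
(76,105,35): 35²+76² = 7001 < 11025 = 105² → obtuse
(23,22,9): 9²+22² = 565 > 529 = 23² → acute
(273,560,623): 273²+560² = 388129 = 623² → right
2 of the 5 are obtuse.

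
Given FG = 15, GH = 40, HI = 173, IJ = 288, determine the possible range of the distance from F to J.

60 ≤ FJ ≤ 516

The maximum is all hops collinear in one direction: 15 + 40 + 173 + 288 = 516.
The longest hop is 288; the others sum to 228. Folding the others back against it leaves at least 288 − 228 = 60.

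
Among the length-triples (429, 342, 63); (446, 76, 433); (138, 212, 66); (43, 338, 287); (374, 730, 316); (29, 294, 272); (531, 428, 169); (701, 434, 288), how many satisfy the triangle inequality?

4

(63,342,429): 63+342 ≤ 429 → not valid
(76,433,446): 76+433 > 446 → valid
(66,138,212): 66+138 ≤ 212 → not valid
(43,287,338): 43+287 ≤ 338 → not valid
(316,374,730): 316+374 ≤ 730 → not valid
(29,272,294): 29+272 > 294 → valid
(169,428,531): 169+428 > 531 → valid
(288,434,701): 288+434 > 701 → valid
4 of the 8 triples form a triangle.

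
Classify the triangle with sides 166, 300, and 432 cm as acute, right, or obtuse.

Compare the square of the longest side to the sum of squares of the other two: 166² + 300² = 117556 < 186624 = 432².

obtuse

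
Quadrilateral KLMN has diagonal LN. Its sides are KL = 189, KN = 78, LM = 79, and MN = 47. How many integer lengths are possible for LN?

From triangle KLN: 111 < LN < 267.
From triangle MLN: 32 < LN < 126.
Intersection: 111 < LN < 126, so integers 112 through 125: 14 values.

14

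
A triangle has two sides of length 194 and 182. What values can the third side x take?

12 < x < 376

By the triangle inequality, x must be less than 194 + 182 = 376 and greater than |194 − 182| = 12.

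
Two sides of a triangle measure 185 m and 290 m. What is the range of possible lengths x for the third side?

105 < x < 475

By the triangle inequality, x must be less than 185 + 290 = 475 and greater than |185 − 290| = 105.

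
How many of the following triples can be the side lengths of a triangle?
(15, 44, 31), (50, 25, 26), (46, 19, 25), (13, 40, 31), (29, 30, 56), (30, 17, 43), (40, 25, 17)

(15,31,44): 15+31 > 44 → valid
(25,26,50): 25+26 > 50 → valid
(19,25,46): 19+25 ≤ 46 → not valid
(13,31,40): 13+31 > 40 → valid
(29,30,56): 29+30 > 56 → valid
(17,30,43): 17+30 > 43 → valid
(17,25,40): 17+25 > 40 → valid
6 of the 7 triples form a triangle.

6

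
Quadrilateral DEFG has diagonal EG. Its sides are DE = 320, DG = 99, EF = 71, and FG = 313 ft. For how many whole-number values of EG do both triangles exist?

141

From triangle DEG: 221 < EG < 419.
From triangle FEG: 242 < EG < 384.
Intersection: 242 < EG < 384, so integers 243 through 383: 141 values.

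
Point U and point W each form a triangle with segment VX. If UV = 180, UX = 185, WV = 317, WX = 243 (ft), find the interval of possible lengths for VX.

From triangle UVX: |180 − 185| < VX < 180 + 185, i.e. 5 < VX < 365.
From triangle WVX: 74 < VX < 560.
Both must hold, so VX lies in the intersection.

74 < VX < 365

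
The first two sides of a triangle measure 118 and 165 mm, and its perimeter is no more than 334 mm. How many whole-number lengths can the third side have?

4

Triangle inequality: 47 < x < 283. Perimeter ≤ 334 gives x ≤ 334 − 118 − 165 = 51.
So 47 < x ≤ 51; integers 48 through 51: 4 values.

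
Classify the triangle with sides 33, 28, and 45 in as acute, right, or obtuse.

Compare the square of the longest side to the sum of squares of the other two: 28² + 33² = 1873 < 2025 = 45².

obtuse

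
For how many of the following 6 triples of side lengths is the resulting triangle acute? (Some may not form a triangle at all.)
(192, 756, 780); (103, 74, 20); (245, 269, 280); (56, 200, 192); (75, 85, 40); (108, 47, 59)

1

(192,756,780): 192²+756² = 608400 = 780² → right
(103,74,20): 20+74 ≤ 103, not a triangle
(245,269,280): 245²+269² = 132386 > 78400 = 280² → acute
(56,200,192): 56²+192² = 40000 = 200² → right
(75,85,40): 40²+75² = 7225 = 85² → right
(108,47,59): 47+59 ≤ 108, not a triangle
1 of the 6 is acute.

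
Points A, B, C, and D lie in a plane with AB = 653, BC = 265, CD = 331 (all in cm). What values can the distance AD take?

The maximum is all hops collinear in one direction: 653 + 265 + 331 = 1249.
The longest hop is 653; the others sum to 596. Folding the others back against it leaves at least 653 − 596 = 57.

57 ≤ AD ≤ 1249 cm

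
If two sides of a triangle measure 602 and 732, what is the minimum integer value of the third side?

131

The third side must be strictly greater than |602 − 732| = 130.
The smallest integer above 130 is 131.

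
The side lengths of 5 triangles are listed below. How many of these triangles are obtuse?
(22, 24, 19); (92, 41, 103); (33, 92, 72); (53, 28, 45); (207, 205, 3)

3

(22,24,19): 19²+22² = 845 > 576 = 24² → acute
(92,41,103): 41²+92² = 10145 < 10609 = 103² → obtuse
(33,92,72): 33²+72² = 6273 < 8464 = 92² → obtuse
(53,28,45): 28²+45² = 2809 = 53² → right
(207,205,3): 3²+205² = 42034 < 42849 = 207² → obtuse
3 of the 5 are obtuse.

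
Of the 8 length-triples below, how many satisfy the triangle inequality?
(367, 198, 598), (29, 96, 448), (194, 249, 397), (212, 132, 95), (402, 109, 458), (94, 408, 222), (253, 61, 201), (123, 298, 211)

5

(198,367,598): 198+367 ≤ 598 → not valid
(29,96,448): 29+96 ≤ 448 → not valid
(194,249,397): 194+249 > 397 → valid
(95,132,212): 95+132 > 212 → valid
(109,402,458): 109+402 > 458 → valid
(94,222,408): 94+222 ≤ 408 → not valid
(61,201,253): 61+201 > 253 → valid
(123,211,298): 123+211 > 298 → valid
5 of the 8 triples form a triangle.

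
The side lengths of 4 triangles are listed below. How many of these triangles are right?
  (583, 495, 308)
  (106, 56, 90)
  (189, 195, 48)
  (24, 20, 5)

3

(583,495,308): 308²+495² = 339889 = 583² → right
(106,56,90): 56²+90² = 11236 = 106² → right
(189,195,48): 48²+189² = 38025 = 195² → right
(24,20,5): 5²+20² = 425 < 576 = 24² → obtuse
3 of the 4 are right.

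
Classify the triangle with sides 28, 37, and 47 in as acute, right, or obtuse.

obtuse

Compare the square of the longest side to the sum of squares of the other two: 28² + 37² = 2153 < 2209 = 47².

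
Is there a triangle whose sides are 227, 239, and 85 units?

Yes

The longest side is 239, and the other two sum to 312.
Since 312 > 239, the triangle inequality holds.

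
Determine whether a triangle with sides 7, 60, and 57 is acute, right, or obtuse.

obtuse

Compare the square of the longest side to the sum of squares of the other two: 7² + 57² = 3298 < 3600 = 60².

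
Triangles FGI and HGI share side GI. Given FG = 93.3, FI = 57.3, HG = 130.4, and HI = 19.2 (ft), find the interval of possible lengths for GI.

From triangle FGI: |93.3 − 57.3| < GI < 93.3 + 57.3, i.e. 36.0 < GI < 150.6.
From triangle HGI: 111.2 < GI < 149.6.
Both must hold, so GI lies in the intersection.

111.2 < GI < 149.6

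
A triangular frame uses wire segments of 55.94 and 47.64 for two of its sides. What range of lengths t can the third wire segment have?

By the triangle inequality, t must be less than 55.94 + 47.64 = 103.58 and greater than |55.94 − 47.64| = 8.30.

8.30 < t < 103.58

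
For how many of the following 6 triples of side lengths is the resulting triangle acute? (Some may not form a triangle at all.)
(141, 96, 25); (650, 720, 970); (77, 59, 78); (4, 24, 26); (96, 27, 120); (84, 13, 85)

(141,96,25): 25+96 ≤ 141, not a triangle
(650,720,970): 650²+720² = 940900 = 970² → right
(77,59,78): 59²+77² = 9410 > 6084 = 78² → acute
(4,24,26): 4²+24² = 592 < 676 = 26² → obtuse
(96,27,120): 27²+96² = 9945 < 14400 = 120² → obtuse
(84,13,85): 13²+84² = 7225 = 85² → right
1 of the 6 is acute.

1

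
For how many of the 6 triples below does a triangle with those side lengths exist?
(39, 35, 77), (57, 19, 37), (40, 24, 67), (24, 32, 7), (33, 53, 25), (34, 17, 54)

(35,39,77): 35+39 ≤ 77 → not valid
(19,37,57): 19+37 ≤ 57 → not valid
(24,40,67): 24+40 ≤ 67 → not valid
(7,24,32): 7+24 ≤ 32 → not valid
(25,33,53): 25+33 > 53 → valid
(17,34,54): 17+34 ≤ 54 → not valid
1 of the 6 triples forms a triangle.

1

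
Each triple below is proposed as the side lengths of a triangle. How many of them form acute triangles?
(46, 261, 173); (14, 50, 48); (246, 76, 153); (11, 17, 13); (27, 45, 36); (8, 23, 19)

(46,261,173): 46+173 ≤ 261, not a triangle
(14,50,48): 14²+48² = 2500 = 50² → right
(246,76,153): 76+153 ≤ 246, not a triangle
(11,17,13): 11²+13² = 290 > 289 = 17² → acute
(27,45,36): 27²+36² = 2025 = 45² → right
(8,23,19): 8²+19² = 425 < 529 = 23² → obtuse
1 of the 6 is acute.

1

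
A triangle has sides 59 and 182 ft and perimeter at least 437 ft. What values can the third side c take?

196 ≤ c < 241

Triangle inequality alone gives 123 < c < 241.
The perimeter condition gives c ≥ 437 − 59 − 182 = 196.
Intersecting the two: 196 ≤ c < 241.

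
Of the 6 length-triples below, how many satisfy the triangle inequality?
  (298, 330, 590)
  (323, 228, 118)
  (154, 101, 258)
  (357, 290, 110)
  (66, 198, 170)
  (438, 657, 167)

(298,330,590): 298+330 > 590 → valid
(118,228,323): 118+228 > 323 → valid
(101,154,258): 101+154 ≤ 258 → not valid
(110,290,357): 110+290 > 357 → valid
(66,170,198): 66+170 > 198 → valid
(167,438,657): 167+438 ≤ 657 → not valid
4 of the 6 triples form a triangle.

4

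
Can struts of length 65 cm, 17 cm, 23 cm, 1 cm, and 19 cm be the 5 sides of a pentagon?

No

For a pentagon, each side must be shorter than the sum of the others.
Here the longest side is 65, but the remaining 4 sides sum to only 60.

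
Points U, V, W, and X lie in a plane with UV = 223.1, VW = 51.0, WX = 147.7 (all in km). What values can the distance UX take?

The maximum is all hops collinear in one direction: 223.1 + 51.0 + 147.7 = 421.8.
The longest hop is 223.1; the others sum to 198.7. Folding the others back against it leaves at least 223.1 − 198.7 = 24.4.

24.4 ≤ UX ≤ 421.8 km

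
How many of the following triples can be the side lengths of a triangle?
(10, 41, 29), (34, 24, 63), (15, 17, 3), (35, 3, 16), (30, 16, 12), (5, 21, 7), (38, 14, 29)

2

(10,29,41): 10+29 ≤ 41 → not valid
(24,34,63): 24+34 ≤ 63 → not valid
(3,15,17): 3+15 > 17 → valid
(3,16,35): 3+16 ≤ 35 → not valid
(12,16,30): 12+16 ≤ 30 → not valid
(5,7,21): 5+7 ≤ 21 → not valid
(14,29,38): 14+29 > 38 → valid
2 of the 7 triples form a triangle.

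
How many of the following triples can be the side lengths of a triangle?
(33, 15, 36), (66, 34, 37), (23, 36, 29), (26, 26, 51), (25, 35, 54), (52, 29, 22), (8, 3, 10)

(15,33,36): 15+33 > 36 → valid
(34,37,66): 34+37 > 66 → valid
(23,29,36): 23+29 > 36 → valid
(26,26,51): 26+26 > 51 → valid
(25,35,54): 25+35 > 54 → valid
(22,29,52): 22+29 ≤ 52 → not valid
(3,8,10): 3+8 > 10 → valid
6 of the 7 triples form a triangle.

6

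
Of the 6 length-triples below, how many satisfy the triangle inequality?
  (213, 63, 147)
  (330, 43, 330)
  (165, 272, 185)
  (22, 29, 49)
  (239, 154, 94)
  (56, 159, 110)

5

(63,147,213): 63+147 ≤ 213 → not valid
(43,330,330): 43+330 > 330 → valid
(165,185,272): 165+185 > 272 → valid
(22,29,49): 22+29 > 49 → valid
(94,154,239): 94+154 > 239 → valid
(56,110,159): 56+110 > 159 → valid
5 of the 6 triples form a triangle.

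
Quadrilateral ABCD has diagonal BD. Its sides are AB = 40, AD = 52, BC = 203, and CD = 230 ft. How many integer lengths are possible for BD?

From triangle ABD: 12 < BD < 92.
From triangle CBD: 27 < BD < 433.
Intersection: 27 < BD < 92, so integers 28 through 91: 64 values.

64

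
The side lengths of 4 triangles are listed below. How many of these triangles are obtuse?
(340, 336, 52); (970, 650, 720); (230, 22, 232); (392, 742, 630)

1

(340,336,52): 52²+336² = 115600 = 340² → right
(970,650,720): 650²+720² = 940900 = 970² → right
(230,22,232): 22²+230² = 53384 < 53824 = 232² → obtuse
(392,742,630): 392²+630² = 550564 = 742² → right
1 of the 4 is obtuse.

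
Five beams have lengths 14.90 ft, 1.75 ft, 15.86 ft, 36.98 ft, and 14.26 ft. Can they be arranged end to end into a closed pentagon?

Yes

A pentagon exists iff every side is shorter than the sum of the others — equivalently, the longest side is less than the sum of the rest.
Longest side 36.98 < 46.77 (sum of the remaining 4), so yes.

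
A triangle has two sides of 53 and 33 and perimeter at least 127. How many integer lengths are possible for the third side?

45

Triangle inequality: 20 < x < 86. Perimeter ≥ 127 gives x ≥ 127 − 53 − 33 = 41.
So 41 ≤ x < 86; integers 41 through 85: 45 values.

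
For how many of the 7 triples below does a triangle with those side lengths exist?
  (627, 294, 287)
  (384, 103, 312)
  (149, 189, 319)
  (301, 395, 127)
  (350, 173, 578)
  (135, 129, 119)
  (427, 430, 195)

(287,294,627): 287+294 ≤ 627 → not valid
(103,312,384): 103+312 > 384 → valid
(149,189,319): 149+189 > 319 → valid
(127,301,395): 127+301 > 395 → valid
(173,350,578): 173+350 ≤ 578 → not valid
(119,129,135): 119+129 > 135 → valid
(195,427,430): 195+427 > 430 → valid
5 of the 7 triples form a triangle.

5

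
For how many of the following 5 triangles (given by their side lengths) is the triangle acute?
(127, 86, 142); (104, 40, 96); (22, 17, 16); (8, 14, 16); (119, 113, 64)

(127,86,142): 86²+127² = 23525 > 20164 = 142² → acute
(104,40,96): 40²+96² = 10816 = 104² → right
(22,17,16): 16²+17² = 545 > 484 = 22² → acute
(8,14,16): 8²+14² = 260 > 256 = 16² → acute
(119,113,64): 64²+113² = 16865 > 14161 = 119² → acute
4 of the 5 are acute.

4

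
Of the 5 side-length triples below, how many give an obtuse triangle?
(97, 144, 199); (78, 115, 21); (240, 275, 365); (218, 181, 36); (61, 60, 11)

1

(97,144,199): 97²+144² = 30145 < 39601 = 199² → obtuse
(78,115,21): 21+78 ≤ 115, not a triangle
(240,275,365): 240²+275² = 133225 = 365² → right
(218,181,36): 36+181 ≤ 218, not a triangle
(61,60,11): 11²+60² = 3721 = 61² → right
1 of the 5 is obtuse.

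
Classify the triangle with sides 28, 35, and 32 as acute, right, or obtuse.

Compare the square of the longest side to the sum of squares of the other two: 28² + 32² = 1808 > 1225 = 35².

acute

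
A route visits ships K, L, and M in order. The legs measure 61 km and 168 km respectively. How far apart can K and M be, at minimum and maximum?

107 ≤ KM ≤ 229 km

By the triangle inequality, |61 − 168| ≤ KM ≤ 61 + 168.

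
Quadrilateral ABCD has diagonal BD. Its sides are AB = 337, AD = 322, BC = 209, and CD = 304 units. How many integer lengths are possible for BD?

417

From triangle ABD: 15 < BD < 659.
From triangle CBD: 95 < BD < 513.
Intersection: 95 < BD < 513, so integers 96 through 512: 417 values.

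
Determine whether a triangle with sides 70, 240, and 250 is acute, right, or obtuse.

Compare the square of the longest side to the sum of squares of the other two: 70² + 240² = 62500 = 250².

right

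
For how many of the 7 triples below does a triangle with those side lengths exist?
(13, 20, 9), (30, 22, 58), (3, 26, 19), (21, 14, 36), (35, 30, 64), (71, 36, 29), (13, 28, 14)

2

(9,13,20): 9+13 > 20 → valid
(22,30,58): 22+30 ≤ 58 → not valid
(3,19,26): 3+19 ≤ 26 → not valid
(14,21,36): 14+21 ≤ 36 → not valid
(30,35,64): 30+35 > 64 → valid
(29,36,71): 29+36 ≤ 71 → not valid
(13,14,28): 13+14 ≤ 28 → not valid
2 of the 7 triples form a triangle.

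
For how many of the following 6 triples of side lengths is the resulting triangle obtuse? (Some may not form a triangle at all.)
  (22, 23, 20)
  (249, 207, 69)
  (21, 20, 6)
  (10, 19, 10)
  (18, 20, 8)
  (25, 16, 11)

5

(22,23,20): 20²+22² = 884 > 529 = 23² → acute
(249,207,69): 69²+207² = 47610 < 62001 = 249² → obtuse
(21,20,6): 6²+20² = 436 < 441 = 21² → obtuse
(10,19,10): 10²+10² = 200 < 361 = 19² → obtuse
(18,20,8): 8²+18² = 388 < 400 = 20² → obtuse
(25,16,11): 11²+16² = 377 < 625 = 25² → obtuse
5 of the 6 are obtuse.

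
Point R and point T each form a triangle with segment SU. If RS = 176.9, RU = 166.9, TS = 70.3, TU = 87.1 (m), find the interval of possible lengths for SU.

From triangle RSU: |176.9 − 166.9| < SU < 176.9 + 166.9, i.e. 10.0 < SU < 343.8.
From triangle TSU: 16.8 < SU < 157.4.
Both must hold, so SU lies in the intersection.

16.8 < SU < 157.4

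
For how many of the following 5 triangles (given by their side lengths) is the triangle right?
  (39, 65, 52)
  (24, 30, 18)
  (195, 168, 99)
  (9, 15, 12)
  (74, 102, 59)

4

(39,65,52): 39²+52² = 4225 = 65² → right
(24,30,18): 18²+24² = 900 = 30² → right
(195,168,99): 99²+168² = 38025 = 195² → right
(9,15,12): 9²+12² = 225 = 15² → right
(74,102,59): 59²+74² = 8957 < 10404 = 102² → obtuse
4 of the 5 are right.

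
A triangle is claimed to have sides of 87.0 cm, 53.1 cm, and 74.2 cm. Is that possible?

Yes

The longest side is 87.0, and the other two sum to 127.3.
Since 127.3 > 87.0, the triangle inequality holds.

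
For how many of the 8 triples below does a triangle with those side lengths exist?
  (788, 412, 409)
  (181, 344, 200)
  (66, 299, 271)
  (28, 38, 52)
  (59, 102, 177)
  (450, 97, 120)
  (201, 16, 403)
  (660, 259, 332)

(409,412,788): 409+412 > 788 → valid
(181,200,344): 181+200 > 344 → valid
(66,271,299): 66+271 > 299 → valid
(28,38,52): 28+38 > 52 → valid
(59,102,177): 59+102 ≤ 177 → not valid
(97,120,450): 97+120 ≤ 450 → not valid
(16,201,403): 16+201 ≤ 403 → not valid
(259,332,660): 259+332 ≤ 660 → not valid
4 of the 8 triples form a triangle.

4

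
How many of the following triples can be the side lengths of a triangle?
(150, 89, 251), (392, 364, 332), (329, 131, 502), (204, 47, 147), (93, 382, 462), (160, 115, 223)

(89,150,251): 89+150 ≤ 251 → not valid
(332,364,392): 332+364 > 392 → valid
(131,329,502): 131+329 ≤ 502 → not valid
(47,147,204): 47+147 ≤ 204 → not valid
(93,382,462): 93+382 > 462 → valid
(115,160,223): 115+160 > 223 → valid
3 of the 6 triples form a triangle.

3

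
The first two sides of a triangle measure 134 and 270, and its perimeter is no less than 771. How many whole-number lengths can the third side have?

Triangle inequality: 136 < x < 404. Perimeter ≥ 771 gives x ≥ 771 − 134 − 270 = 367.
So 367 ≤ x < 404; integers 367 through 403: 37 values.

37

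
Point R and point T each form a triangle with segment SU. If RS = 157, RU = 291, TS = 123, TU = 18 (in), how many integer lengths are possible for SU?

6

From triangle RSU: 134 < SU < 448.
From triangle TSU: 105 < SU < 141.
Intersection: 134 < SU < 141, so integers 135 through 140: 6 values.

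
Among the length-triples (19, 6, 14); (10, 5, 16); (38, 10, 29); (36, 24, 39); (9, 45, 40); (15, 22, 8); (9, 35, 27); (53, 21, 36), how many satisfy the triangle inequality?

7

(6,14,19): 6+14 > 19 → valid
(5,10,16): 5+10 ≤ 16 → not valid
(10,29,38): 10+29 > 38 → valid
(24,36,39): 24+36 > 39 → valid
(9,40,45): 9+40 > 45 → valid
(8,15,22): 8+15 > 22 → valid
(9,27,35): 9+27 > 35 → valid
(21,36,53): 21+36 > 53 → valid
7 of the 8 triples form a triangle.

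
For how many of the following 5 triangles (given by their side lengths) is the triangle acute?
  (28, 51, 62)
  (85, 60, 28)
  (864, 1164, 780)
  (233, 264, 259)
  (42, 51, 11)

1

(28,51,62): 28²+51² = 3385 < 3844 = 62² → obtuse
(85,60,28): 28²+60² = 4384 < 7225 = 85² → obtuse
(864,1164,780): 780²+864² = 1354896 = 1164² → right
(233,264,259): 233²+259² = 121370 > 69696 = 264² → acute
(42,51,11): 11²+42² = 1885 < 2601 = 51² → obtuse
1 of the 5 is acute.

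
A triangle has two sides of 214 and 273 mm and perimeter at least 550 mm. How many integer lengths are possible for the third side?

Triangle inequality: 59 < x < 487. Perimeter ≥ 550 gives x ≥ 550 − 214 − 273 = 63.
So 63 ≤ x < 487; integers 63 through 486: 424 values.

424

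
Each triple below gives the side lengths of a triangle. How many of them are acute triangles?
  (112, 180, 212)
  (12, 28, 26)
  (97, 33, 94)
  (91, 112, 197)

2

(112,180,212): 112²+180² = 44944 = 212² → right
(12,28,26): 12²+26² = 820 > 784 = 28² → acute
(97,33,94): 33²+94² = 9925 > 9409 = 97² → acute
(91,112,197): 91²+112² = 20825 < 38809 = 197² → obtuse
2 of the 4 are acute.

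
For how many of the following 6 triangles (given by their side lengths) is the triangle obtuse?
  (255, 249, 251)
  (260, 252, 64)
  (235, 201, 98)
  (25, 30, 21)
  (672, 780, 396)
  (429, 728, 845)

1

(255,249,251): 249²+251² = 125002 > 65025 = 255² → acute
(260,252,64): 64²+252² = 67600 = 260² → right
(235,201,98): 98²+201² = 50005 < 55225 = 235² → obtuse
(25,30,21): 21²+25² = 1066 > 900 = 30² → acute
(672,780,396): 396²+672² = 608400 = 780² → right
(429,728,845): 429²+728² = 714025 = 845² → right
1 of the 6 is obtuse.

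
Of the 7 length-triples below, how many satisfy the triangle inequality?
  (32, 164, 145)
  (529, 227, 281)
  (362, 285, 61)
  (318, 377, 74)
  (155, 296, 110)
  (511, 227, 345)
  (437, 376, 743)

4

(32,145,164): 32+145 > 164 → valid
(227,281,529): 227+281 ≤ 529 → not valid
(61,285,362): 61+285 ≤ 362 → not valid
(74,318,377): 74+318 > 377 → valid
(110,155,296): 110+155 ≤ 296 → not valid
(227,345,511): 227+345 > 511 → valid
(376,437,743): 376+437 > 743 → valid
4 of the 7 triples form a triangle.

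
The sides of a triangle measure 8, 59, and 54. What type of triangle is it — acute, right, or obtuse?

obtuse

Compare the square of the longest side to the sum of squares of the other two: 8² + 54² = 2980 < 3481 = 59².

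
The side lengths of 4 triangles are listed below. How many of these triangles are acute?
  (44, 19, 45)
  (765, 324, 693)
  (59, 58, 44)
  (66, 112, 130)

2

(44,19,45): 19²+44² = 2297 > 2025 = 45² → acute
(765,324,693): 324²+693² = 585225 = 765² → right
(59,58,44): 44²+58² = 5300 > 3481 = 59² → acute
(66,112,130): 66²+112² = 16900 = 130² → right
2 of the 4 are acute.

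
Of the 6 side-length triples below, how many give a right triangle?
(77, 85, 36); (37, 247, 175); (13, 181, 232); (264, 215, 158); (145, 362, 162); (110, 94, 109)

1

(77,85,36): 36²+77² = 7225 = 85² → right
(37,247,175): 37+175 ≤ 247, not a triangle
(13,181,232): 13+181 ≤ 232, not a triangle
(264,215,158): 158²+215² = 71189 > 69696 = 264² → acute
(145,362,162): 145+162 ≤ 362, not a triangle
(110,94,109): 94²+109² = 20717 > 12100 = 110² → acute
1 of the 6 is right.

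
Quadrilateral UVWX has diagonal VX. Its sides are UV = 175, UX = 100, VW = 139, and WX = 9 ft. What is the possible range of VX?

130 < VX < 148

From triangle UVX: |175 − 100| < VX < 175 + 100, i.e. 75 < VX < 275.
From triangle WVX: 130 < VX < 148.
Both must hold, so VX lies in the intersection.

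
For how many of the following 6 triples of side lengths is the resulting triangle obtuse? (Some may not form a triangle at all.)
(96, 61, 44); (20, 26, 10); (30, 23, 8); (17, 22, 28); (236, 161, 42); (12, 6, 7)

5

(96,61,44): 44²+61² = 5657 < 9216 = 96² → obtuse
(20,26,10): 10²+20² = 500 < 676 = 26² → obtuse
(30,23,8): 8²+23² = 593 < 900 = 30² → obtuse
(17,22,28): 17²+22² = 773 < 784 = 28² → obtuse
(236,161,42): 42+161 ≤ 236, not a triangle
(12,6,7): 6²+7² = 85 < 144 = 12² → obtuse
5 of the 6 are obtuse.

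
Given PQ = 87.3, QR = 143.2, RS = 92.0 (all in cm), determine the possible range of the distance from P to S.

0 ≤ PS ≤ 322.5 cm

The maximum is all hops collinear in one direction: 87.3 + 143.2 + 92.0 = 322.5.
The longest hop is 143.2; the others sum to 179.3. Since 143.2 ≤ 179.3, the path can fold back on itself completely, so the minimum distance is 0.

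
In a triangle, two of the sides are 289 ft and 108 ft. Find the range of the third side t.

181 < t < 397 (ft)

By the triangle inequality, t must be less than 289 + 108 = 397 and greater than |289 − 108| = 181.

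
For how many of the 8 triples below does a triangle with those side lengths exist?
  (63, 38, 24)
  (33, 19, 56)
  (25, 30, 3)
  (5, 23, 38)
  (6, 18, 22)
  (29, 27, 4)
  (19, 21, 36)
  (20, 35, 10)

(24,38,63): 24+38 ≤ 63 → not valid
(19,33,56): 19+33 ≤ 56 → not valid
(3,25,30): 3+25 ≤ 30 → not valid
(5,23,38): 5+23 ≤ 38 → not valid
(6,18,22): 6+18 > 22 → valid
(4,27,29): 4+27 > 29 → valid
(19,21,36): 19+21 > 36 → valid
(10,20,35): 10+20 ≤ 35 → not valid
3 of the 8 triples form a triangle.

3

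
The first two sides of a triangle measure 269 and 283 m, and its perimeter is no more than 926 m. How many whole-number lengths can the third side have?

360

Triangle inequality: 14 < x < 552. Perimeter ≤ 926 gives x ≤ 926 − 269 − 283 = 374.
So 14 < x ≤ 374; integers 15 through 374: 360 values.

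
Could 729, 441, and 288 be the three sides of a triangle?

No

The two shorter sides sum to 729, exactly equal to the longest side 729.
That gives only a degenerate (flat) triangle — the inequality must be strict.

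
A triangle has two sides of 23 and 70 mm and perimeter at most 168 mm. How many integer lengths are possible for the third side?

28

Triangle inequality: 47 < x < 93. Perimeter ≤ 168 gives x ≤ 168 − 23 − 70 = 75.
So 47 < x ≤ 75; integers 48 through 75: 28 values.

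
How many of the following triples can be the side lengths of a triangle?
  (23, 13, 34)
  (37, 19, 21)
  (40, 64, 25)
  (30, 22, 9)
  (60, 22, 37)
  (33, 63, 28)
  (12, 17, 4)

(13,23,34): 13+23 > 34 → valid
(19,21,37): 19+21 > 37 → valid
(25,40,64): 25+40 > 64 → valid
(9,22,30): 9+22 > 30 → valid
(22,37,60): 22+37 ≤ 60 → not valid
(28,33,63): 28+33 ≤ 63 → not valid
(4,12,17): 4+12 ≤ 17 → not valid
4 of the 7 triples form a triangle.

4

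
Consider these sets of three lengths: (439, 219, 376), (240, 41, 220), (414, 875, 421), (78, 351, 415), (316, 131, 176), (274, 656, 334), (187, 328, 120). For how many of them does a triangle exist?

3

(219,376,439): 219+376 > 439 → valid
(41,220,240): 41+220 > 240 → valid
(414,421,875): 414+421 ≤ 875 → not valid
(78,351,415): 78+351 > 415 → valid
(131,176,316): 131+176 ≤ 316 → not valid
(274,334,656): 274+334 ≤ 656 → not valid
(120,187,328): 120+187 ≤ 328 → not valid
3 of the 7 triples form a triangle.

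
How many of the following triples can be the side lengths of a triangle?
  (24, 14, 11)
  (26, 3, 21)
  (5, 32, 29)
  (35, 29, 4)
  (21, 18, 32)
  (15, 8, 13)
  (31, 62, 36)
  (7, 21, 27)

(11,14,24): 11+14 > 24 → valid
(3,21,26): 3+21 ≤ 26 → not valid
(5,29,32): 5+29 > 32 → valid
(4,29,35): 4+29 ≤ 35 → not valid
(18,21,32): 18+21 > 32 → valid
(8,13,15): 8+13 > 15 → valid
(31,36,62): 31+36 > 62 → valid
(7,21,27): 7+21 > 27 → valid
6 of the 8 triples form a triangle.

6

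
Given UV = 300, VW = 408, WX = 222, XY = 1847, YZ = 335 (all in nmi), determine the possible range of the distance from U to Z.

582 ≤ UZ ≤ 3112 nmi

The maximum is all hops collinear in one direction: 300 + 408 + 222 + 1847 + 335 = 3112.
The longest hop is 1847; the others sum to 1265. Folding the others back against it leaves at least 1847 − 1265 = 582.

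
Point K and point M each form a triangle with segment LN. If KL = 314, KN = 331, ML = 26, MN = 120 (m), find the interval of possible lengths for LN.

From triangle KLN: |314 − 331| < LN < 314 + 331, i.e. 17 < LN < 645.
From triangle MLN: 94 < LN < 146.
Both must hold, so LN lies in the intersection.

94 < LN < 146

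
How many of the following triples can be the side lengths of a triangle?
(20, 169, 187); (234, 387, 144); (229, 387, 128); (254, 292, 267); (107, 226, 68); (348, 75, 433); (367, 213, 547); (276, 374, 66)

(20,169,187): 20+169 > 187 → valid
(144,234,387): 144+234 ≤ 387 → not valid
(128,229,387): 128+229 ≤ 387 → not valid
(254,267,292): 254+267 > 292 → valid
(68,107,226): 68+107 ≤ 226 → not valid
(75,348,433): 75+348 ≤ 433 → not valid
(213,367,547): 213+367 > 547 → valid
(66,276,374): 66+276 ≤ 374 → not valid
3 of the 8 triples form a triangle.

3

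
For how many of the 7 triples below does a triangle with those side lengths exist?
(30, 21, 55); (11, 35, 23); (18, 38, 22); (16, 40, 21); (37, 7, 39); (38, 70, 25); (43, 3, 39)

(21,30,55): 21+30 ≤ 55 → not valid
(11,23,35): 11+23 ≤ 35 → not valid
(18,22,38): 18+22 > 38 → valid
(16,21,40): 16+21 ≤ 40 → not valid
(7,37,39): 7+37 > 39 → valid
(25,38,70): 25+38 ≤ 70 → not valid
(3,39,43): 3+39 ≤ 43 → not valid
2 of the 7 triples form a triangle.

2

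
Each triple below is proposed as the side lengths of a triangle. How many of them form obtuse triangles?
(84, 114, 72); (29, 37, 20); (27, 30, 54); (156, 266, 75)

(84,114,72): 72²+84² = 12240 < 12996 = 114² → obtuse
(29,37,20): 20²+29² = 1241 < 1369 = 37² → obtuse
(27,30,54): 27²+30² = 1629 < 2916 = 54² → obtuse
(156,266,75): 75+156 ≤ 266, not a triangle
3 of the 4 are obtuse.

3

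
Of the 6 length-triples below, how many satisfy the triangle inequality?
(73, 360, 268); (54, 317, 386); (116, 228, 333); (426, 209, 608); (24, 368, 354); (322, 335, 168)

(73,268,360): 73+268 ≤ 360 → not valid
(54,317,386): 54+317 ≤ 386 → not valid
(116,228,333): 116+228 > 333 → valid
(209,426,608): 209+426 > 608 → valid
(24,354,368): 24+354 > 368 → valid
(168,322,335): 168+322 > 335 → valid
4 of the 6 triples form a triangle.

4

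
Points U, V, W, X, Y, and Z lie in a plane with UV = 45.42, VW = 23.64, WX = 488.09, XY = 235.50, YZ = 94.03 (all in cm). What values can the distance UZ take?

The maximum is all hops collinear in one direction: 45.42 + 23.64 + 488.09 + 235.50 + 94.03 = 886.68.
The longest hop is 488.09; the others sum to 398.59. Folding the others back against it leaves at least 488.09 − 398.59 = 89.50.

89.50 ≤ UZ ≤ 886.68 cm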